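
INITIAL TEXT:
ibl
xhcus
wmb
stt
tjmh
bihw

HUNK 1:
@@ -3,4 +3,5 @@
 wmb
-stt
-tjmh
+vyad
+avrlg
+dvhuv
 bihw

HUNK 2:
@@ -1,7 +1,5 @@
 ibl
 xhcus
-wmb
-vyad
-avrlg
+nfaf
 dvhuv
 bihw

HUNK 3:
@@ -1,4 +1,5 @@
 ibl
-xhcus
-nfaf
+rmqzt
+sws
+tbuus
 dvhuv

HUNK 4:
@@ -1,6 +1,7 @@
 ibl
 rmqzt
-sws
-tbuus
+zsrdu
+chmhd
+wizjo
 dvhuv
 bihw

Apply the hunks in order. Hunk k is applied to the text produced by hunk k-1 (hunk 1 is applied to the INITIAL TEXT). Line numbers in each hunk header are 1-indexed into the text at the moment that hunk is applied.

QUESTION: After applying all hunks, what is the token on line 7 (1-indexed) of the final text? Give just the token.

Answer: bihw

Derivation:
Hunk 1: at line 3 remove [stt,tjmh] add [vyad,avrlg,dvhuv] -> 7 lines: ibl xhcus wmb vyad avrlg dvhuv bihw
Hunk 2: at line 1 remove [wmb,vyad,avrlg] add [nfaf] -> 5 lines: ibl xhcus nfaf dvhuv bihw
Hunk 3: at line 1 remove [xhcus,nfaf] add [rmqzt,sws,tbuus] -> 6 lines: ibl rmqzt sws tbuus dvhuv bihw
Hunk 4: at line 1 remove [sws,tbuus] add [zsrdu,chmhd,wizjo] -> 7 lines: ibl rmqzt zsrdu chmhd wizjo dvhuv bihw
Final line 7: bihw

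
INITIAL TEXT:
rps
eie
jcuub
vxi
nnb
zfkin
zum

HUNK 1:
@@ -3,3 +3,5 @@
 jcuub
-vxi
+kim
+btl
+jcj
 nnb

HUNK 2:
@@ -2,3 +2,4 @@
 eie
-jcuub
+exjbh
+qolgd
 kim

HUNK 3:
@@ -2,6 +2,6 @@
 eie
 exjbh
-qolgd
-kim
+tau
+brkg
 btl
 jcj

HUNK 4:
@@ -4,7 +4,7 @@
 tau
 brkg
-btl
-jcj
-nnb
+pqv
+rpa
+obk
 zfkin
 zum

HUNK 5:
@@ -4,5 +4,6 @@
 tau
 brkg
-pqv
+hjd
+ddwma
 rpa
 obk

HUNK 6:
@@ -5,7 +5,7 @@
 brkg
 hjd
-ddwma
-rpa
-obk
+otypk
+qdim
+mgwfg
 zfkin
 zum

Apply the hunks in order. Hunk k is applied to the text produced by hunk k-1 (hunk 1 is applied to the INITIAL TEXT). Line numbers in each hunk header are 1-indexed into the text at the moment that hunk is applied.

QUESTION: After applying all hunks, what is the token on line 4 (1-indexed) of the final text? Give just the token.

Answer: tau

Derivation:
Hunk 1: at line 3 remove [vxi] add [kim,btl,jcj] -> 9 lines: rps eie jcuub kim btl jcj nnb zfkin zum
Hunk 2: at line 2 remove [jcuub] add [exjbh,qolgd] -> 10 lines: rps eie exjbh qolgd kim btl jcj nnb zfkin zum
Hunk 3: at line 2 remove [qolgd,kim] add [tau,brkg] -> 10 lines: rps eie exjbh tau brkg btl jcj nnb zfkin zum
Hunk 4: at line 4 remove [btl,jcj,nnb] add [pqv,rpa,obk] -> 10 lines: rps eie exjbh tau brkg pqv rpa obk zfkin zum
Hunk 5: at line 4 remove [pqv] add [hjd,ddwma] -> 11 lines: rps eie exjbh tau brkg hjd ddwma rpa obk zfkin zum
Hunk 6: at line 5 remove [ddwma,rpa,obk] add [otypk,qdim,mgwfg] -> 11 lines: rps eie exjbh tau brkg hjd otypk qdim mgwfg zfkin zum
Final line 4: tau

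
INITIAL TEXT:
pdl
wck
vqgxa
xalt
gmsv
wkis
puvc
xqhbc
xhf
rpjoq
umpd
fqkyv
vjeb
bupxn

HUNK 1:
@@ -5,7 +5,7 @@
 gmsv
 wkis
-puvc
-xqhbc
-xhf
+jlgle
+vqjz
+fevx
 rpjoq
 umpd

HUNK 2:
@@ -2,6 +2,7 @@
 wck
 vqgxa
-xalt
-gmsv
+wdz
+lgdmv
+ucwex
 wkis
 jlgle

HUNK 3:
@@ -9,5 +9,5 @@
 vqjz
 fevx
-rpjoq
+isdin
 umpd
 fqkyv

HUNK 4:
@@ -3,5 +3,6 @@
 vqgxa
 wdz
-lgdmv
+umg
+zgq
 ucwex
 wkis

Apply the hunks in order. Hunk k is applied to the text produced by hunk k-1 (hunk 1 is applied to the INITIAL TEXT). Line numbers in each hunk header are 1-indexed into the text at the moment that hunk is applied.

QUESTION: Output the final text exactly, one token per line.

Hunk 1: at line 5 remove [puvc,xqhbc,xhf] add [jlgle,vqjz,fevx] -> 14 lines: pdl wck vqgxa xalt gmsv wkis jlgle vqjz fevx rpjoq umpd fqkyv vjeb bupxn
Hunk 2: at line 2 remove [xalt,gmsv] add [wdz,lgdmv,ucwex] -> 15 lines: pdl wck vqgxa wdz lgdmv ucwex wkis jlgle vqjz fevx rpjoq umpd fqkyv vjeb bupxn
Hunk 3: at line 9 remove [rpjoq] add [isdin] -> 15 lines: pdl wck vqgxa wdz lgdmv ucwex wkis jlgle vqjz fevx isdin umpd fqkyv vjeb bupxn
Hunk 4: at line 3 remove [lgdmv] add [umg,zgq] -> 16 lines: pdl wck vqgxa wdz umg zgq ucwex wkis jlgle vqjz fevx isdin umpd fqkyv vjeb bupxn

Answer: pdl
wck
vqgxa
wdz
umg
zgq
ucwex
wkis
jlgle
vqjz
fevx
isdin
umpd
fqkyv
vjeb
bupxn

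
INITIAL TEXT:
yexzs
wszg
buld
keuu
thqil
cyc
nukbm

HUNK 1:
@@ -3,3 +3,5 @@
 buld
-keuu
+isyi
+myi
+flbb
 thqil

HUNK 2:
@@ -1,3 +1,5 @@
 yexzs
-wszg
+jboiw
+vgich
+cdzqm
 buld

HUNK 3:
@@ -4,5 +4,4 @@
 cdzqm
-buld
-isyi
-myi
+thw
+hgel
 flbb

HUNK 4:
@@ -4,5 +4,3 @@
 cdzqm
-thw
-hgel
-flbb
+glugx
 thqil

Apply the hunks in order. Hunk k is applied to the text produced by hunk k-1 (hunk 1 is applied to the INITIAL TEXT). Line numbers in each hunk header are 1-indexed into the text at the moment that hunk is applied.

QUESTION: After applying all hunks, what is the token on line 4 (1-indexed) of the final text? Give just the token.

Hunk 1: at line 3 remove [keuu] add [isyi,myi,flbb] -> 9 lines: yexzs wszg buld isyi myi flbb thqil cyc nukbm
Hunk 2: at line 1 remove [wszg] add [jboiw,vgich,cdzqm] -> 11 lines: yexzs jboiw vgich cdzqm buld isyi myi flbb thqil cyc nukbm
Hunk 3: at line 4 remove [buld,isyi,myi] add [thw,hgel] -> 10 lines: yexzs jboiw vgich cdzqm thw hgel flbb thqil cyc nukbm
Hunk 4: at line 4 remove [thw,hgel,flbb] add [glugx] -> 8 lines: yexzs jboiw vgich cdzqm glugx thqil cyc nukbm
Final line 4: cdzqm

Answer: cdzqm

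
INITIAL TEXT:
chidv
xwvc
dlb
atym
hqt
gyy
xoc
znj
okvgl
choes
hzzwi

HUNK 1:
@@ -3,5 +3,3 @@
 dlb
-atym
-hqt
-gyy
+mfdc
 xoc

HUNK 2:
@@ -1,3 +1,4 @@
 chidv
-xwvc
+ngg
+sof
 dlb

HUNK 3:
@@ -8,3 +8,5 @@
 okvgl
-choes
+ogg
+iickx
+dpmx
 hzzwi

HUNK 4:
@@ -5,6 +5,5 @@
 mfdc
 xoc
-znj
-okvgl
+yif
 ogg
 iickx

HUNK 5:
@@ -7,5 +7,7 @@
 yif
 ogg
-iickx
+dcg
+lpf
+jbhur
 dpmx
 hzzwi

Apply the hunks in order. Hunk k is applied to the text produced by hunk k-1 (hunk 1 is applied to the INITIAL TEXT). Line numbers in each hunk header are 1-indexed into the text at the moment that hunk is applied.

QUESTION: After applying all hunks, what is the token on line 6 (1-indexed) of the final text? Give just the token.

Hunk 1: at line 3 remove [atym,hqt,gyy] add [mfdc] -> 9 lines: chidv xwvc dlb mfdc xoc znj okvgl choes hzzwi
Hunk 2: at line 1 remove [xwvc] add [ngg,sof] -> 10 lines: chidv ngg sof dlb mfdc xoc znj okvgl choes hzzwi
Hunk 3: at line 8 remove [choes] add [ogg,iickx,dpmx] -> 12 lines: chidv ngg sof dlb mfdc xoc znj okvgl ogg iickx dpmx hzzwi
Hunk 4: at line 5 remove [znj,okvgl] add [yif] -> 11 lines: chidv ngg sof dlb mfdc xoc yif ogg iickx dpmx hzzwi
Hunk 5: at line 7 remove [iickx] add [dcg,lpf,jbhur] -> 13 lines: chidv ngg sof dlb mfdc xoc yif ogg dcg lpf jbhur dpmx hzzwi
Final line 6: xoc

Answer: xoc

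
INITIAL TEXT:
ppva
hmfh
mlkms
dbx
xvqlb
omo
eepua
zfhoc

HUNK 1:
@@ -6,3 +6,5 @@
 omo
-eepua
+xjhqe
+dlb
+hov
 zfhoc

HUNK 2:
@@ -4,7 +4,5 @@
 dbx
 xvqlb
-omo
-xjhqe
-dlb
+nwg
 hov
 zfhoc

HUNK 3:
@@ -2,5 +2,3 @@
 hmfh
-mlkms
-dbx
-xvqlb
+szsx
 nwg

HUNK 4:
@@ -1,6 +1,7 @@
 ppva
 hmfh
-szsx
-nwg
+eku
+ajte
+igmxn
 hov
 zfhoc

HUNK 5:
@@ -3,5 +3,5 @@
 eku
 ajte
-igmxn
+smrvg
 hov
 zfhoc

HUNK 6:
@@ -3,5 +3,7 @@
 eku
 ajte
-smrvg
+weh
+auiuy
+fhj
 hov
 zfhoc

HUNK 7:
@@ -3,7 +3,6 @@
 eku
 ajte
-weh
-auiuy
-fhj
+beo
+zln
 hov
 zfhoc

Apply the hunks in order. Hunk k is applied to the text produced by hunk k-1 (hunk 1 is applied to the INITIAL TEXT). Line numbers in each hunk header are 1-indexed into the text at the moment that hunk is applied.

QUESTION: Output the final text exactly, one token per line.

Hunk 1: at line 6 remove [eepua] add [xjhqe,dlb,hov] -> 10 lines: ppva hmfh mlkms dbx xvqlb omo xjhqe dlb hov zfhoc
Hunk 2: at line 4 remove [omo,xjhqe,dlb] add [nwg] -> 8 lines: ppva hmfh mlkms dbx xvqlb nwg hov zfhoc
Hunk 3: at line 2 remove [mlkms,dbx,xvqlb] add [szsx] -> 6 lines: ppva hmfh szsx nwg hov zfhoc
Hunk 4: at line 1 remove [szsx,nwg] add [eku,ajte,igmxn] -> 7 lines: ppva hmfh eku ajte igmxn hov zfhoc
Hunk 5: at line 3 remove [igmxn] add [smrvg] -> 7 lines: ppva hmfh eku ajte smrvg hov zfhoc
Hunk 6: at line 3 remove [smrvg] add [weh,auiuy,fhj] -> 9 lines: ppva hmfh eku ajte weh auiuy fhj hov zfhoc
Hunk 7: at line 3 remove [weh,auiuy,fhj] add [beo,zln] -> 8 lines: ppva hmfh eku ajte beo zln hov zfhoc

Answer: ppva
hmfh
eku
ajte
beo
zln
hov
zfhoc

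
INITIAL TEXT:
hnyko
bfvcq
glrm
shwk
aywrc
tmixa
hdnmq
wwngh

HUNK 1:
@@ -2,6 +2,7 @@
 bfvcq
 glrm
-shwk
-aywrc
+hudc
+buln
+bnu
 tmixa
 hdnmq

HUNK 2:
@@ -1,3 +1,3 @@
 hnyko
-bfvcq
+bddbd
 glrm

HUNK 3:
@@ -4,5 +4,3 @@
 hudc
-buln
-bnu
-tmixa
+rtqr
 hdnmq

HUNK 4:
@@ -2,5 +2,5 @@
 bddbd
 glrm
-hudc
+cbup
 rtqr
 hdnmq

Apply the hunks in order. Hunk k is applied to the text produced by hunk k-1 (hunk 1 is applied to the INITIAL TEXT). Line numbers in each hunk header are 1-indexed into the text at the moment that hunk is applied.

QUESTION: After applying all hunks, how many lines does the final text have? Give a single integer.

Hunk 1: at line 2 remove [shwk,aywrc] add [hudc,buln,bnu] -> 9 lines: hnyko bfvcq glrm hudc buln bnu tmixa hdnmq wwngh
Hunk 2: at line 1 remove [bfvcq] add [bddbd] -> 9 lines: hnyko bddbd glrm hudc buln bnu tmixa hdnmq wwngh
Hunk 3: at line 4 remove [buln,bnu,tmixa] add [rtqr] -> 7 lines: hnyko bddbd glrm hudc rtqr hdnmq wwngh
Hunk 4: at line 2 remove [hudc] add [cbup] -> 7 lines: hnyko bddbd glrm cbup rtqr hdnmq wwngh
Final line count: 7

Answer: 7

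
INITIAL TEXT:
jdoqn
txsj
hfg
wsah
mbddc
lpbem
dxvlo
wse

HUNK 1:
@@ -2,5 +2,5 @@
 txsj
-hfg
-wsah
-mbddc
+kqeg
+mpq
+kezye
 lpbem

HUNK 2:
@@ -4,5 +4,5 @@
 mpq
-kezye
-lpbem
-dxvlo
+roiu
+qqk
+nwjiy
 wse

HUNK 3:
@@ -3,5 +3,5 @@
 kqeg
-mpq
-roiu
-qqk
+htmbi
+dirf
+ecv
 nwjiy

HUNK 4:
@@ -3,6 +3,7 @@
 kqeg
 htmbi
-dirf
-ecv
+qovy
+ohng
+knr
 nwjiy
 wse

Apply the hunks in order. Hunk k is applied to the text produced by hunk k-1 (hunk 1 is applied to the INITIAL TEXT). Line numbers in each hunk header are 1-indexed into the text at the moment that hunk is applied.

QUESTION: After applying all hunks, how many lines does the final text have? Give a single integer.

Hunk 1: at line 2 remove [hfg,wsah,mbddc] add [kqeg,mpq,kezye] -> 8 lines: jdoqn txsj kqeg mpq kezye lpbem dxvlo wse
Hunk 2: at line 4 remove [kezye,lpbem,dxvlo] add [roiu,qqk,nwjiy] -> 8 lines: jdoqn txsj kqeg mpq roiu qqk nwjiy wse
Hunk 3: at line 3 remove [mpq,roiu,qqk] add [htmbi,dirf,ecv] -> 8 lines: jdoqn txsj kqeg htmbi dirf ecv nwjiy wse
Hunk 4: at line 3 remove [dirf,ecv] add [qovy,ohng,knr] -> 9 lines: jdoqn txsj kqeg htmbi qovy ohng knr nwjiy wse
Final line count: 9

Answer: 9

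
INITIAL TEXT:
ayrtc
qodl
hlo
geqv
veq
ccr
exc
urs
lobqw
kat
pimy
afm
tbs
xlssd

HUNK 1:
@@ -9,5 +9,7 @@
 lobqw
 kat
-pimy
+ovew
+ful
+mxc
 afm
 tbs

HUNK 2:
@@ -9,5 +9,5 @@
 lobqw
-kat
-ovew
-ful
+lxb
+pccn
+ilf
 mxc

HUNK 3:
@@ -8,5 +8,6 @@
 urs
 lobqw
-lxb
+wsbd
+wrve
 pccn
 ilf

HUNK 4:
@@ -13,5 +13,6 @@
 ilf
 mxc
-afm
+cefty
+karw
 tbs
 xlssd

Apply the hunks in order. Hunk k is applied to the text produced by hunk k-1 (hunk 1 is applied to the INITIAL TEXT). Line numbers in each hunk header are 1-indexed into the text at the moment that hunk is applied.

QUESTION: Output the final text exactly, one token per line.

Hunk 1: at line 9 remove [pimy] add [ovew,ful,mxc] -> 16 lines: ayrtc qodl hlo geqv veq ccr exc urs lobqw kat ovew ful mxc afm tbs xlssd
Hunk 2: at line 9 remove [kat,ovew,ful] add [lxb,pccn,ilf] -> 16 lines: ayrtc qodl hlo geqv veq ccr exc urs lobqw lxb pccn ilf mxc afm tbs xlssd
Hunk 3: at line 8 remove [lxb] add [wsbd,wrve] -> 17 lines: ayrtc qodl hlo geqv veq ccr exc urs lobqw wsbd wrve pccn ilf mxc afm tbs xlssd
Hunk 4: at line 13 remove [afm] add [cefty,karw] -> 18 lines: ayrtc qodl hlo geqv veq ccr exc urs lobqw wsbd wrve pccn ilf mxc cefty karw tbs xlssd

Answer: ayrtc
qodl
hlo
geqv
veq
ccr
exc
urs
lobqw
wsbd
wrve
pccn
ilf
mxc
cefty
karw
tbs
xlssd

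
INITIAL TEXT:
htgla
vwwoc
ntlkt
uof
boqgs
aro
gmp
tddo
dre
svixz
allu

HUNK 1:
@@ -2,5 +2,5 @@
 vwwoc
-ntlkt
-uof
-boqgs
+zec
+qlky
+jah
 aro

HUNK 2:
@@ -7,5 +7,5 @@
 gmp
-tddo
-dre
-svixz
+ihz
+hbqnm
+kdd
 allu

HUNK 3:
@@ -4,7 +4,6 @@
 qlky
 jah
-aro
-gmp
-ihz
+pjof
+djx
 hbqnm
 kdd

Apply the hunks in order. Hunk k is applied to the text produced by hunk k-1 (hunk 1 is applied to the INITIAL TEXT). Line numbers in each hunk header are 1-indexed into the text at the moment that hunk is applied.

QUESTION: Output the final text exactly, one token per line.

Answer: htgla
vwwoc
zec
qlky
jah
pjof
djx
hbqnm
kdd
allu

Derivation:
Hunk 1: at line 2 remove [ntlkt,uof,boqgs] add [zec,qlky,jah] -> 11 lines: htgla vwwoc zec qlky jah aro gmp tddo dre svixz allu
Hunk 2: at line 7 remove [tddo,dre,svixz] add [ihz,hbqnm,kdd] -> 11 lines: htgla vwwoc zec qlky jah aro gmp ihz hbqnm kdd allu
Hunk 3: at line 4 remove [aro,gmp,ihz] add [pjof,djx] -> 10 lines: htgla vwwoc zec qlky jah pjof djx hbqnm kdd allu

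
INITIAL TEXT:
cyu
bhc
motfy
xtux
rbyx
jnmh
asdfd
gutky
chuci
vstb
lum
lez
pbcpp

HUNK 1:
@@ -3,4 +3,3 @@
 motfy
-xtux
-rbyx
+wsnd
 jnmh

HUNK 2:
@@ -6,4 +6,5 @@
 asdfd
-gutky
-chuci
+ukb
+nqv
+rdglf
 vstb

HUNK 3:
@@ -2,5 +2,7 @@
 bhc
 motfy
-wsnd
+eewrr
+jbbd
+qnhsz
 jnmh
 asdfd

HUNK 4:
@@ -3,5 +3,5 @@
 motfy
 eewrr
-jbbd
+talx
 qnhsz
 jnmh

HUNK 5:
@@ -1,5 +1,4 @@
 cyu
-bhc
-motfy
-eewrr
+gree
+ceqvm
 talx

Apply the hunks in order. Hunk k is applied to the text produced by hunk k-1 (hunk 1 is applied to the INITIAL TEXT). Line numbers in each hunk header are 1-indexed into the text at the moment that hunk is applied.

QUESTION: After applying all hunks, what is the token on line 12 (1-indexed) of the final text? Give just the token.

Answer: lum

Derivation:
Hunk 1: at line 3 remove [xtux,rbyx] add [wsnd] -> 12 lines: cyu bhc motfy wsnd jnmh asdfd gutky chuci vstb lum lez pbcpp
Hunk 2: at line 6 remove [gutky,chuci] add [ukb,nqv,rdglf] -> 13 lines: cyu bhc motfy wsnd jnmh asdfd ukb nqv rdglf vstb lum lez pbcpp
Hunk 3: at line 2 remove [wsnd] add [eewrr,jbbd,qnhsz] -> 15 lines: cyu bhc motfy eewrr jbbd qnhsz jnmh asdfd ukb nqv rdglf vstb lum lez pbcpp
Hunk 4: at line 3 remove [jbbd] add [talx] -> 15 lines: cyu bhc motfy eewrr talx qnhsz jnmh asdfd ukb nqv rdglf vstb lum lez pbcpp
Hunk 5: at line 1 remove [bhc,motfy,eewrr] add [gree,ceqvm] -> 14 lines: cyu gree ceqvm talx qnhsz jnmh asdfd ukb nqv rdglf vstb lum lez pbcpp
Final line 12: lum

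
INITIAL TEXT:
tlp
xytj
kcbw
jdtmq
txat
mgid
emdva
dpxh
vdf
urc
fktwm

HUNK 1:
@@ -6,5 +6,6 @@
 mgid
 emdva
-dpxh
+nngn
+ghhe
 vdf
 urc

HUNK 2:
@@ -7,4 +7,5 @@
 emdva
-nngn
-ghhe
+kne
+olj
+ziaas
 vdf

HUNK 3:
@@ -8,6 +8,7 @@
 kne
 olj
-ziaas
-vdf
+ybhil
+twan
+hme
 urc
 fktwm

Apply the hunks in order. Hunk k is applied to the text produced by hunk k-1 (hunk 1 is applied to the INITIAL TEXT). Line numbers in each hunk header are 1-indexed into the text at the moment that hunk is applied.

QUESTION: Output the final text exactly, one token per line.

Answer: tlp
xytj
kcbw
jdtmq
txat
mgid
emdva
kne
olj
ybhil
twan
hme
urc
fktwm

Derivation:
Hunk 1: at line 6 remove [dpxh] add [nngn,ghhe] -> 12 lines: tlp xytj kcbw jdtmq txat mgid emdva nngn ghhe vdf urc fktwm
Hunk 2: at line 7 remove [nngn,ghhe] add [kne,olj,ziaas] -> 13 lines: tlp xytj kcbw jdtmq txat mgid emdva kne olj ziaas vdf urc fktwm
Hunk 3: at line 8 remove [ziaas,vdf] add [ybhil,twan,hme] -> 14 lines: tlp xytj kcbw jdtmq txat mgid emdva kne olj ybhil twan hme urc fktwm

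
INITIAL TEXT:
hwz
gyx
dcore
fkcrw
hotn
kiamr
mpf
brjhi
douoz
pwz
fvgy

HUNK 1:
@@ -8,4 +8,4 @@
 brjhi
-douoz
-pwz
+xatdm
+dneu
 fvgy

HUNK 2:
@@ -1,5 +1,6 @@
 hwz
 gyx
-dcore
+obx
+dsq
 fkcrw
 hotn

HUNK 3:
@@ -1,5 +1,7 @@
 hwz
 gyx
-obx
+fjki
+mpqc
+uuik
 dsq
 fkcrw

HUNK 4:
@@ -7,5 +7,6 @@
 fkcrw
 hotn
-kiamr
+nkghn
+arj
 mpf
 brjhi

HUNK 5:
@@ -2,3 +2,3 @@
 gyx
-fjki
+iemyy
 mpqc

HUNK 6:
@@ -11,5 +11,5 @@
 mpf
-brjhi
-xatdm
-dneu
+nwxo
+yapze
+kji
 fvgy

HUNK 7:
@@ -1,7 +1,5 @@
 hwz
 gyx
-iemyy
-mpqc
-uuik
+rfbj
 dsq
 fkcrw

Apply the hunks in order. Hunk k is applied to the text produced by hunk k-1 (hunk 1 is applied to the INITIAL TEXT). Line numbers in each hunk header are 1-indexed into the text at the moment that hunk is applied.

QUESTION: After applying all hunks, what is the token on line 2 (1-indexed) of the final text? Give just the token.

Answer: gyx

Derivation:
Hunk 1: at line 8 remove [douoz,pwz] add [xatdm,dneu] -> 11 lines: hwz gyx dcore fkcrw hotn kiamr mpf brjhi xatdm dneu fvgy
Hunk 2: at line 1 remove [dcore] add [obx,dsq] -> 12 lines: hwz gyx obx dsq fkcrw hotn kiamr mpf brjhi xatdm dneu fvgy
Hunk 3: at line 1 remove [obx] add [fjki,mpqc,uuik] -> 14 lines: hwz gyx fjki mpqc uuik dsq fkcrw hotn kiamr mpf brjhi xatdm dneu fvgy
Hunk 4: at line 7 remove [kiamr] add [nkghn,arj] -> 15 lines: hwz gyx fjki mpqc uuik dsq fkcrw hotn nkghn arj mpf brjhi xatdm dneu fvgy
Hunk 5: at line 2 remove [fjki] add [iemyy] -> 15 lines: hwz gyx iemyy mpqc uuik dsq fkcrw hotn nkghn arj mpf brjhi xatdm dneu fvgy
Hunk 6: at line 11 remove [brjhi,xatdm,dneu] add [nwxo,yapze,kji] -> 15 lines: hwz gyx iemyy mpqc uuik dsq fkcrw hotn nkghn arj mpf nwxo yapze kji fvgy
Hunk 7: at line 1 remove [iemyy,mpqc,uuik] add [rfbj] -> 13 lines: hwz gyx rfbj dsq fkcrw hotn nkghn arj mpf nwxo yapze kji fvgy
Final line 2: gyx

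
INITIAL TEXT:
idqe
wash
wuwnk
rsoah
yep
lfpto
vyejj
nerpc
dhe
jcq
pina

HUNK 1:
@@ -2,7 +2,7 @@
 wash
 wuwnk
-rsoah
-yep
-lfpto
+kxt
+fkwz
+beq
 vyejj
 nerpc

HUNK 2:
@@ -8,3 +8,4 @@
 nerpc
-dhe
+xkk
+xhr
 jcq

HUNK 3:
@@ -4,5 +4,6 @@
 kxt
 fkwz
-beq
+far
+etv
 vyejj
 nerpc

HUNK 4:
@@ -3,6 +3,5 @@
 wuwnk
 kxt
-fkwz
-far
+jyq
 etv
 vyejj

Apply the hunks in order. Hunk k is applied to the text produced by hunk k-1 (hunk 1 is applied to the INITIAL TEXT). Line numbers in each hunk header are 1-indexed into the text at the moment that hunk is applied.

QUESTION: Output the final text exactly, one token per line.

Hunk 1: at line 2 remove [rsoah,yep,lfpto] add [kxt,fkwz,beq] -> 11 lines: idqe wash wuwnk kxt fkwz beq vyejj nerpc dhe jcq pina
Hunk 2: at line 8 remove [dhe] add [xkk,xhr] -> 12 lines: idqe wash wuwnk kxt fkwz beq vyejj nerpc xkk xhr jcq pina
Hunk 3: at line 4 remove [beq] add [far,etv] -> 13 lines: idqe wash wuwnk kxt fkwz far etv vyejj nerpc xkk xhr jcq pina
Hunk 4: at line 3 remove [fkwz,far] add [jyq] -> 12 lines: idqe wash wuwnk kxt jyq etv vyejj nerpc xkk xhr jcq pina

Answer: idqe
wash
wuwnk
kxt
jyq
etv
vyejj
nerpc
xkk
xhr
jcq
pina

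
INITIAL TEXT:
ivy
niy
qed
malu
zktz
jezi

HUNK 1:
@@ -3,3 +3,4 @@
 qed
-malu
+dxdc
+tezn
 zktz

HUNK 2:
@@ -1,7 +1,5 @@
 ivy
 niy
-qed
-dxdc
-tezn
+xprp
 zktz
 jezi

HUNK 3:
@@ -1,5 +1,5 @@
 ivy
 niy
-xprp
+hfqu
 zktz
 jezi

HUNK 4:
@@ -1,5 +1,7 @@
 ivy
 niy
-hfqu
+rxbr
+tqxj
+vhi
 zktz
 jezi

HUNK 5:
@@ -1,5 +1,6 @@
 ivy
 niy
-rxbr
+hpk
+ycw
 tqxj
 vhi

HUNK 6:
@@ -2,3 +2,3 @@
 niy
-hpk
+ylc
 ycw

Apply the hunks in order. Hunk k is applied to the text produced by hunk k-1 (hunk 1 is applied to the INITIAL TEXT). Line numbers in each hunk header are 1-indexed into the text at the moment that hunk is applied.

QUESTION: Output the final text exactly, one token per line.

Hunk 1: at line 3 remove [malu] add [dxdc,tezn] -> 7 lines: ivy niy qed dxdc tezn zktz jezi
Hunk 2: at line 1 remove [qed,dxdc,tezn] add [xprp] -> 5 lines: ivy niy xprp zktz jezi
Hunk 3: at line 1 remove [xprp] add [hfqu] -> 5 lines: ivy niy hfqu zktz jezi
Hunk 4: at line 1 remove [hfqu] add [rxbr,tqxj,vhi] -> 7 lines: ivy niy rxbr tqxj vhi zktz jezi
Hunk 5: at line 1 remove [rxbr] add [hpk,ycw] -> 8 lines: ivy niy hpk ycw tqxj vhi zktz jezi
Hunk 6: at line 2 remove [hpk] add [ylc] -> 8 lines: ivy niy ylc ycw tqxj vhi zktz jezi

Answer: ivy
niy
ylc
ycw
tqxj
vhi
zktz
jezi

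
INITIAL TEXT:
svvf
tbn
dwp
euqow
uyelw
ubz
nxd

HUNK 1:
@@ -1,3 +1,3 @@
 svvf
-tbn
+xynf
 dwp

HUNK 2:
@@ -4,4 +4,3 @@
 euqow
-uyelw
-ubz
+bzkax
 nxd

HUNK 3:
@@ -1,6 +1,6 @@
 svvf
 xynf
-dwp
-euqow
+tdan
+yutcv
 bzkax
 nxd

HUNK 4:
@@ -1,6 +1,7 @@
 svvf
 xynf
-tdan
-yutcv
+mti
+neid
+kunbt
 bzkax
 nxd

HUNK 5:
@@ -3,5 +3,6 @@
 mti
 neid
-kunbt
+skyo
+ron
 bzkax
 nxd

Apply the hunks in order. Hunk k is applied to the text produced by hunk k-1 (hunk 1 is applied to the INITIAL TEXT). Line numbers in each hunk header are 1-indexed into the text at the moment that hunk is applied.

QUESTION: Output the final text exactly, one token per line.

Answer: svvf
xynf
mti
neid
skyo
ron
bzkax
nxd

Derivation:
Hunk 1: at line 1 remove [tbn] add [xynf] -> 7 lines: svvf xynf dwp euqow uyelw ubz nxd
Hunk 2: at line 4 remove [uyelw,ubz] add [bzkax] -> 6 lines: svvf xynf dwp euqow bzkax nxd
Hunk 3: at line 1 remove [dwp,euqow] add [tdan,yutcv] -> 6 lines: svvf xynf tdan yutcv bzkax nxd
Hunk 4: at line 1 remove [tdan,yutcv] add [mti,neid,kunbt] -> 7 lines: svvf xynf mti neid kunbt bzkax nxd
Hunk 5: at line 3 remove [kunbt] add [skyo,ron] -> 8 lines: svvf xynf mti neid skyo ron bzkax nxd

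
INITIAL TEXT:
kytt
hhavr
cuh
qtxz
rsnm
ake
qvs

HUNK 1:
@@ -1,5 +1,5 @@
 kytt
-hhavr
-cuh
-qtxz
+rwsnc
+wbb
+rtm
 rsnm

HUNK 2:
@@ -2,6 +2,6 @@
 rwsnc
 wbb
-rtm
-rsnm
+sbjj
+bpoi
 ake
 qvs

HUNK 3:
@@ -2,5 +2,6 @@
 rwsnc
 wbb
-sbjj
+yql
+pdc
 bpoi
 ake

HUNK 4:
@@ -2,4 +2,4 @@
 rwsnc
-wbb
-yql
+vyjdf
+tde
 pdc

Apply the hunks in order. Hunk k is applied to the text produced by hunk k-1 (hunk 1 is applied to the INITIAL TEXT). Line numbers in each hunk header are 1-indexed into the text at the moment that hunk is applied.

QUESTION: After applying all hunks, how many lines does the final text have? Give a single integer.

Answer: 8

Derivation:
Hunk 1: at line 1 remove [hhavr,cuh,qtxz] add [rwsnc,wbb,rtm] -> 7 lines: kytt rwsnc wbb rtm rsnm ake qvs
Hunk 2: at line 2 remove [rtm,rsnm] add [sbjj,bpoi] -> 7 lines: kytt rwsnc wbb sbjj bpoi ake qvs
Hunk 3: at line 2 remove [sbjj] add [yql,pdc] -> 8 lines: kytt rwsnc wbb yql pdc bpoi ake qvs
Hunk 4: at line 2 remove [wbb,yql] add [vyjdf,tde] -> 8 lines: kytt rwsnc vyjdf tde pdc bpoi ake qvs
Final line count: 8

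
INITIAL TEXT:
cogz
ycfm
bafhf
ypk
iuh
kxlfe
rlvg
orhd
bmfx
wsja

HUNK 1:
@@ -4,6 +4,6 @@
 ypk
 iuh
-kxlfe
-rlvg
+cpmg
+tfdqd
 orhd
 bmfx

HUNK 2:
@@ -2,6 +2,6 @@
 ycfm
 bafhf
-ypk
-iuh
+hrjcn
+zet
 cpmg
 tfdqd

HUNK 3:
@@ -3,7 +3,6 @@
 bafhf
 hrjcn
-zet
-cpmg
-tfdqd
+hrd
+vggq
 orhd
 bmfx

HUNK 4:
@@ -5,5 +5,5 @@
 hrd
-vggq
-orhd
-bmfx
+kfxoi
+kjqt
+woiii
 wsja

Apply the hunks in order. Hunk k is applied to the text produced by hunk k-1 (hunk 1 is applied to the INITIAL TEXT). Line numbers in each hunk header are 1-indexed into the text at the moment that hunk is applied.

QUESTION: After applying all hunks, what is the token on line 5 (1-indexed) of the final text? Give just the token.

Answer: hrd

Derivation:
Hunk 1: at line 4 remove [kxlfe,rlvg] add [cpmg,tfdqd] -> 10 lines: cogz ycfm bafhf ypk iuh cpmg tfdqd orhd bmfx wsja
Hunk 2: at line 2 remove [ypk,iuh] add [hrjcn,zet] -> 10 lines: cogz ycfm bafhf hrjcn zet cpmg tfdqd orhd bmfx wsja
Hunk 3: at line 3 remove [zet,cpmg,tfdqd] add [hrd,vggq] -> 9 lines: cogz ycfm bafhf hrjcn hrd vggq orhd bmfx wsja
Hunk 4: at line 5 remove [vggq,orhd,bmfx] add [kfxoi,kjqt,woiii] -> 9 lines: cogz ycfm bafhf hrjcn hrd kfxoi kjqt woiii wsja
Final line 5: hrd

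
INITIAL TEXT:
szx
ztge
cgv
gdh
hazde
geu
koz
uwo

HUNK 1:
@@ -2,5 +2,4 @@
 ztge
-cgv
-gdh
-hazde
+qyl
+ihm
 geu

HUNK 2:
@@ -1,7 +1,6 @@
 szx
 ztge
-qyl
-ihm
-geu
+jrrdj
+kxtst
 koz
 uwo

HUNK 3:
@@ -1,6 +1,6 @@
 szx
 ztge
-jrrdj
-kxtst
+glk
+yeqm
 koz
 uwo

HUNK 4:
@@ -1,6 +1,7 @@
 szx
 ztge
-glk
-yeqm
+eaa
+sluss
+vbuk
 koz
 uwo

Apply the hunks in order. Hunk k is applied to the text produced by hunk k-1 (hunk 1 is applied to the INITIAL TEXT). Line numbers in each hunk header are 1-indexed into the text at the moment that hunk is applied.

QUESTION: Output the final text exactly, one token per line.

Answer: szx
ztge
eaa
sluss
vbuk
koz
uwo

Derivation:
Hunk 1: at line 2 remove [cgv,gdh,hazde] add [qyl,ihm] -> 7 lines: szx ztge qyl ihm geu koz uwo
Hunk 2: at line 1 remove [qyl,ihm,geu] add [jrrdj,kxtst] -> 6 lines: szx ztge jrrdj kxtst koz uwo
Hunk 3: at line 1 remove [jrrdj,kxtst] add [glk,yeqm] -> 6 lines: szx ztge glk yeqm koz uwo
Hunk 4: at line 1 remove [glk,yeqm] add [eaa,sluss,vbuk] -> 7 lines: szx ztge eaa sluss vbuk koz uwo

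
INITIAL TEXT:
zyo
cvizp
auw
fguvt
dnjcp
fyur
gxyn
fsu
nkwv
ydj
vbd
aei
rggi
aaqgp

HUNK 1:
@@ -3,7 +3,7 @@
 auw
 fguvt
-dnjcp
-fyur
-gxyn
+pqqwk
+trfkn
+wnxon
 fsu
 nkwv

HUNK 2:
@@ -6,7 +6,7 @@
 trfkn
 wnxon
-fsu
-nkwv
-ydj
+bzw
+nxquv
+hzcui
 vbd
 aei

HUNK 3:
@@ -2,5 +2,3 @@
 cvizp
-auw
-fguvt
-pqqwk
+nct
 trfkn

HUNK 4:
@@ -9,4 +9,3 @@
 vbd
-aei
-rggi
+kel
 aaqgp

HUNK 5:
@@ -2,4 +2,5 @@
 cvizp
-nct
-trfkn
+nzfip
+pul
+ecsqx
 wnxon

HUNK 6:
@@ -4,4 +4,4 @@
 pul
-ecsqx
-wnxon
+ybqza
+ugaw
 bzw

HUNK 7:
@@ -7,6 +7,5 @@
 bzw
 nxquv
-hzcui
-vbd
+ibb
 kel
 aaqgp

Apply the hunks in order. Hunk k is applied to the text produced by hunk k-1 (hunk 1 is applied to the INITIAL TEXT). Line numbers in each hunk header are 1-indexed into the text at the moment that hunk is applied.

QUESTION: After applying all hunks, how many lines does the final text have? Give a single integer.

Hunk 1: at line 3 remove [dnjcp,fyur,gxyn] add [pqqwk,trfkn,wnxon] -> 14 lines: zyo cvizp auw fguvt pqqwk trfkn wnxon fsu nkwv ydj vbd aei rggi aaqgp
Hunk 2: at line 6 remove [fsu,nkwv,ydj] add [bzw,nxquv,hzcui] -> 14 lines: zyo cvizp auw fguvt pqqwk trfkn wnxon bzw nxquv hzcui vbd aei rggi aaqgp
Hunk 3: at line 2 remove [auw,fguvt,pqqwk] add [nct] -> 12 lines: zyo cvizp nct trfkn wnxon bzw nxquv hzcui vbd aei rggi aaqgp
Hunk 4: at line 9 remove [aei,rggi] add [kel] -> 11 lines: zyo cvizp nct trfkn wnxon bzw nxquv hzcui vbd kel aaqgp
Hunk 5: at line 2 remove [nct,trfkn] add [nzfip,pul,ecsqx] -> 12 lines: zyo cvizp nzfip pul ecsqx wnxon bzw nxquv hzcui vbd kel aaqgp
Hunk 6: at line 4 remove [ecsqx,wnxon] add [ybqza,ugaw] -> 12 lines: zyo cvizp nzfip pul ybqza ugaw bzw nxquv hzcui vbd kel aaqgp
Hunk 7: at line 7 remove [hzcui,vbd] add [ibb] -> 11 lines: zyo cvizp nzfip pul ybqza ugaw bzw nxquv ibb kel aaqgp
Final line count: 11

Answer: 11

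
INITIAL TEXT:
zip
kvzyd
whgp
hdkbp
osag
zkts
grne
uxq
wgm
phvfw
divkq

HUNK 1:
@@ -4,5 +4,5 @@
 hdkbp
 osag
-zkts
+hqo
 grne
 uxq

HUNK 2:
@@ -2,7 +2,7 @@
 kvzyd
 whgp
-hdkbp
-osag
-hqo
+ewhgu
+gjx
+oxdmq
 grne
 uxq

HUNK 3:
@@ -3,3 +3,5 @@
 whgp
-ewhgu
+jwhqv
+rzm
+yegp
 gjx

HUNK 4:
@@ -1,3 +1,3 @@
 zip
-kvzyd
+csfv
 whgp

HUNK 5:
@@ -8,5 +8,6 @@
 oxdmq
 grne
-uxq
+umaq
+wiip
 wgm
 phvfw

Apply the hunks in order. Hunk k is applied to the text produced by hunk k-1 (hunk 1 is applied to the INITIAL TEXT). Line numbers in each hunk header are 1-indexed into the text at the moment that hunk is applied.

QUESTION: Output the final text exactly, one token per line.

Answer: zip
csfv
whgp
jwhqv
rzm
yegp
gjx
oxdmq
grne
umaq
wiip
wgm
phvfw
divkq

Derivation:
Hunk 1: at line 4 remove [zkts] add [hqo] -> 11 lines: zip kvzyd whgp hdkbp osag hqo grne uxq wgm phvfw divkq
Hunk 2: at line 2 remove [hdkbp,osag,hqo] add [ewhgu,gjx,oxdmq] -> 11 lines: zip kvzyd whgp ewhgu gjx oxdmq grne uxq wgm phvfw divkq
Hunk 3: at line 3 remove [ewhgu] add [jwhqv,rzm,yegp] -> 13 lines: zip kvzyd whgp jwhqv rzm yegp gjx oxdmq grne uxq wgm phvfw divkq
Hunk 4: at line 1 remove [kvzyd] add [csfv] -> 13 lines: zip csfv whgp jwhqv rzm yegp gjx oxdmq grne uxq wgm phvfw divkq
Hunk 5: at line 8 remove [uxq] add [umaq,wiip] -> 14 lines: zip csfv whgp jwhqv rzm yegp gjx oxdmq grne umaq wiip wgm phvfw divkq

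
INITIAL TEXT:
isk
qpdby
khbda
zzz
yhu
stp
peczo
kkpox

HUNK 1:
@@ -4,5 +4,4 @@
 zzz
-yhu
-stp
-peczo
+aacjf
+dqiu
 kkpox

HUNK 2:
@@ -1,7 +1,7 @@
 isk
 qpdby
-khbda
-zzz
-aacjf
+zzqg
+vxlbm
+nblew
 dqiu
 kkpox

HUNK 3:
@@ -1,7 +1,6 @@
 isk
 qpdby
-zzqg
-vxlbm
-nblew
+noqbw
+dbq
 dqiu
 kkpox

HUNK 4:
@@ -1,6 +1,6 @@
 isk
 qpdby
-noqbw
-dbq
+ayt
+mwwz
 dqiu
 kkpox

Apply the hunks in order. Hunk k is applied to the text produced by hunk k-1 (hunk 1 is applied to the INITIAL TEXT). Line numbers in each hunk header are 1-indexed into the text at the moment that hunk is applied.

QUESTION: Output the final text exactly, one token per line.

Answer: isk
qpdby
ayt
mwwz
dqiu
kkpox

Derivation:
Hunk 1: at line 4 remove [yhu,stp,peczo] add [aacjf,dqiu] -> 7 lines: isk qpdby khbda zzz aacjf dqiu kkpox
Hunk 2: at line 1 remove [khbda,zzz,aacjf] add [zzqg,vxlbm,nblew] -> 7 lines: isk qpdby zzqg vxlbm nblew dqiu kkpox
Hunk 3: at line 1 remove [zzqg,vxlbm,nblew] add [noqbw,dbq] -> 6 lines: isk qpdby noqbw dbq dqiu kkpox
Hunk 4: at line 1 remove [noqbw,dbq] add [ayt,mwwz] -> 6 lines: isk qpdby ayt mwwz dqiu kkpox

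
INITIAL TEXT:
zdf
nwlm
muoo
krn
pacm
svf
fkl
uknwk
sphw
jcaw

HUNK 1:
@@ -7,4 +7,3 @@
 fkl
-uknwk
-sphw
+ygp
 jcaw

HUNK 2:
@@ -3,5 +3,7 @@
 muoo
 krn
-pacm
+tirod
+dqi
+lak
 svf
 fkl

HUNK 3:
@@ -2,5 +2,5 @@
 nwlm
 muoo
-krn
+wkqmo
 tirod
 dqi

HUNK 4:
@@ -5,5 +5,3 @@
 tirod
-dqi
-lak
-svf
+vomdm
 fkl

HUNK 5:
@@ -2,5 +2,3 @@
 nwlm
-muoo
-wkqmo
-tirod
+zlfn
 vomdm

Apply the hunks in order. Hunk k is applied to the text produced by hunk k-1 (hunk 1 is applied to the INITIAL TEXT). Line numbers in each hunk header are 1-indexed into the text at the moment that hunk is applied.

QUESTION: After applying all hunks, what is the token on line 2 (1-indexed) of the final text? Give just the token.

Hunk 1: at line 7 remove [uknwk,sphw] add [ygp] -> 9 lines: zdf nwlm muoo krn pacm svf fkl ygp jcaw
Hunk 2: at line 3 remove [pacm] add [tirod,dqi,lak] -> 11 lines: zdf nwlm muoo krn tirod dqi lak svf fkl ygp jcaw
Hunk 3: at line 2 remove [krn] add [wkqmo] -> 11 lines: zdf nwlm muoo wkqmo tirod dqi lak svf fkl ygp jcaw
Hunk 4: at line 5 remove [dqi,lak,svf] add [vomdm] -> 9 lines: zdf nwlm muoo wkqmo tirod vomdm fkl ygp jcaw
Hunk 5: at line 2 remove [muoo,wkqmo,tirod] add [zlfn] -> 7 lines: zdf nwlm zlfn vomdm fkl ygp jcaw
Final line 2: nwlm

Answer: nwlm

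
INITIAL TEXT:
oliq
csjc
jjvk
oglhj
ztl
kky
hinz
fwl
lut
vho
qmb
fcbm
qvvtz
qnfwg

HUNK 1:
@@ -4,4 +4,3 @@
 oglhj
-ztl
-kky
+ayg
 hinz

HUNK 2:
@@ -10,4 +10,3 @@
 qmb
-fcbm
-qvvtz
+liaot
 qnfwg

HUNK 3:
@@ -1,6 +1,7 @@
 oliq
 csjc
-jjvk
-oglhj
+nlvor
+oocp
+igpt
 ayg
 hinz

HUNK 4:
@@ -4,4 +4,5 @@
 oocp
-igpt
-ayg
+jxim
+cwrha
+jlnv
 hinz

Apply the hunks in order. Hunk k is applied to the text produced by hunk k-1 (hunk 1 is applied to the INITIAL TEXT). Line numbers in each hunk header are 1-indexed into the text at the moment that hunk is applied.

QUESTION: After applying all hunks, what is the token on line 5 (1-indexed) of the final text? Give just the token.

Hunk 1: at line 4 remove [ztl,kky] add [ayg] -> 13 lines: oliq csjc jjvk oglhj ayg hinz fwl lut vho qmb fcbm qvvtz qnfwg
Hunk 2: at line 10 remove [fcbm,qvvtz] add [liaot] -> 12 lines: oliq csjc jjvk oglhj ayg hinz fwl lut vho qmb liaot qnfwg
Hunk 3: at line 1 remove [jjvk,oglhj] add [nlvor,oocp,igpt] -> 13 lines: oliq csjc nlvor oocp igpt ayg hinz fwl lut vho qmb liaot qnfwg
Hunk 4: at line 4 remove [igpt,ayg] add [jxim,cwrha,jlnv] -> 14 lines: oliq csjc nlvor oocp jxim cwrha jlnv hinz fwl lut vho qmb liaot qnfwg
Final line 5: jxim

Answer: jxim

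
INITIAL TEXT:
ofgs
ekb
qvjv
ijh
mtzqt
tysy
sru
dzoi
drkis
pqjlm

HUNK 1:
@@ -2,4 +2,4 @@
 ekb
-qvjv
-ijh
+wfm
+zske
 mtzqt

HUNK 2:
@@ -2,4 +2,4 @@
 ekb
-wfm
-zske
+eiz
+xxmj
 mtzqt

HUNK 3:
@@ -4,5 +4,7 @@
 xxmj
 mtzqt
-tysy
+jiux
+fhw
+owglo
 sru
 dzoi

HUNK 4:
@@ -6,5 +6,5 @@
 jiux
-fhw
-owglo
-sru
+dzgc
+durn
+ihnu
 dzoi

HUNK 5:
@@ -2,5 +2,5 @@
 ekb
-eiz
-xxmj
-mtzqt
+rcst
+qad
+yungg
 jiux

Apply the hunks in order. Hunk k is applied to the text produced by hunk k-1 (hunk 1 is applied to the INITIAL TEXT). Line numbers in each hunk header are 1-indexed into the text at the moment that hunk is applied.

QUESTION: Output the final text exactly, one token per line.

Answer: ofgs
ekb
rcst
qad
yungg
jiux
dzgc
durn
ihnu
dzoi
drkis
pqjlm

Derivation:
Hunk 1: at line 2 remove [qvjv,ijh] add [wfm,zske] -> 10 lines: ofgs ekb wfm zske mtzqt tysy sru dzoi drkis pqjlm
Hunk 2: at line 2 remove [wfm,zske] add [eiz,xxmj] -> 10 lines: ofgs ekb eiz xxmj mtzqt tysy sru dzoi drkis pqjlm
Hunk 3: at line 4 remove [tysy] add [jiux,fhw,owglo] -> 12 lines: ofgs ekb eiz xxmj mtzqt jiux fhw owglo sru dzoi drkis pqjlm
Hunk 4: at line 6 remove [fhw,owglo,sru] add [dzgc,durn,ihnu] -> 12 lines: ofgs ekb eiz xxmj mtzqt jiux dzgc durn ihnu dzoi drkis pqjlm
Hunk 5: at line 2 remove [eiz,xxmj,mtzqt] add [rcst,qad,yungg] -> 12 lines: ofgs ekb rcst qad yungg jiux dzgc durn ihnu dzoi drkis pqjlm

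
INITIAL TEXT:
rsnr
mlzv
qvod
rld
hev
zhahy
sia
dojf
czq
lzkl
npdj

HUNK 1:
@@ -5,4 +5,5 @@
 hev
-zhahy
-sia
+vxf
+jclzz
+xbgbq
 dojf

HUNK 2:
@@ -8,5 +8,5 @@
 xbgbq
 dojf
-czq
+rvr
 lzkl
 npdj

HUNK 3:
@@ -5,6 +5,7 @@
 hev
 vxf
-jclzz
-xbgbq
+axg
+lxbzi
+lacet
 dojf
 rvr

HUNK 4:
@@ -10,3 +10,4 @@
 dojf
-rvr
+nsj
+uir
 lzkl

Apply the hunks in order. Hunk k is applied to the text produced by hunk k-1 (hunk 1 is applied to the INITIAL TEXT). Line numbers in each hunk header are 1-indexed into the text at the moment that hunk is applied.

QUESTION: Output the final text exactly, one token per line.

Answer: rsnr
mlzv
qvod
rld
hev
vxf
axg
lxbzi
lacet
dojf
nsj
uir
lzkl
npdj

Derivation:
Hunk 1: at line 5 remove [zhahy,sia] add [vxf,jclzz,xbgbq] -> 12 lines: rsnr mlzv qvod rld hev vxf jclzz xbgbq dojf czq lzkl npdj
Hunk 2: at line 8 remove [czq] add [rvr] -> 12 lines: rsnr mlzv qvod rld hev vxf jclzz xbgbq dojf rvr lzkl npdj
Hunk 3: at line 5 remove [jclzz,xbgbq] add [axg,lxbzi,lacet] -> 13 lines: rsnr mlzv qvod rld hev vxf axg lxbzi lacet dojf rvr lzkl npdj
Hunk 4: at line 10 remove [rvr] add [nsj,uir] -> 14 lines: rsnr mlzv qvod rld hev vxf axg lxbzi lacet dojf nsj uir lzkl npdj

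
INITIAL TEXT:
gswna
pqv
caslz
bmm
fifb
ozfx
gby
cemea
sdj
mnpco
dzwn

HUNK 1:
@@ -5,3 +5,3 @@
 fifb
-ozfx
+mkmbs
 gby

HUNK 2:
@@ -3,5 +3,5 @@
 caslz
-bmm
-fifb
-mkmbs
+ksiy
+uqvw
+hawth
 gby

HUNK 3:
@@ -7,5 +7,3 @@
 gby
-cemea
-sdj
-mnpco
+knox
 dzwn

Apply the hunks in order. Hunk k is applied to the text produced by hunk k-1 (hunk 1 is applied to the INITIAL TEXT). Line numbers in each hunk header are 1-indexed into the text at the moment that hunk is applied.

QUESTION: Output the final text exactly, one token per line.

Hunk 1: at line 5 remove [ozfx] add [mkmbs] -> 11 lines: gswna pqv caslz bmm fifb mkmbs gby cemea sdj mnpco dzwn
Hunk 2: at line 3 remove [bmm,fifb,mkmbs] add [ksiy,uqvw,hawth] -> 11 lines: gswna pqv caslz ksiy uqvw hawth gby cemea sdj mnpco dzwn
Hunk 3: at line 7 remove [cemea,sdj,mnpco] add [knox] -> 9 lines: gswna pqv caslz ksiy uqvw hawth gby knox dzwn

Answer: gswna
pqv
caslz
ksiy
uqvw
hawth
gby
knox
dzwn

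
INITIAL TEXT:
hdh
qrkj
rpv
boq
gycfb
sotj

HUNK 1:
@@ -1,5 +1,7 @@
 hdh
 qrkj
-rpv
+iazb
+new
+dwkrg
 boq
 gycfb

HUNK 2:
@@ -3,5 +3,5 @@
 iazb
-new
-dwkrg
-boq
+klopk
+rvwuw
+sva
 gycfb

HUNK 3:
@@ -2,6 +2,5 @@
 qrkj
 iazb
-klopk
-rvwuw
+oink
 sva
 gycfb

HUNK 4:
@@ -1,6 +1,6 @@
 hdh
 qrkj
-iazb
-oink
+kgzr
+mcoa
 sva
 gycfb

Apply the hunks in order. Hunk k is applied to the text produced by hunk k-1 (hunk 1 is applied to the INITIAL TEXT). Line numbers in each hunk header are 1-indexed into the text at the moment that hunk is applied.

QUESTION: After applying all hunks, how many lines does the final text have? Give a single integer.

Hunk 1: at line 1 remove [rpv] add [iazb,new,dwkrg] -> 8 lines: hdh qrkj iazb new dwkrg boq gycfb sotj
Hunk 2: at line 3 remove [new,dwkrg,boq] add [klopk,rvwuw,sva] -> 8 lines: hdh qrkj iazb klopk rvwuw sva gycfb sotj
Hunk 3: at line 2 remove [klopk,rvwuw] add [oink] -> 7 lines: hdh qrkj iazb oink sva gycfb sotj
Hunk 4: at line 1 remove [iazb,oink] add [kgzr,mcoa] -> 7 lines: hdh qrkj kgzr mcoa sva gycfb sotj
Final line count: 7

Answer: 7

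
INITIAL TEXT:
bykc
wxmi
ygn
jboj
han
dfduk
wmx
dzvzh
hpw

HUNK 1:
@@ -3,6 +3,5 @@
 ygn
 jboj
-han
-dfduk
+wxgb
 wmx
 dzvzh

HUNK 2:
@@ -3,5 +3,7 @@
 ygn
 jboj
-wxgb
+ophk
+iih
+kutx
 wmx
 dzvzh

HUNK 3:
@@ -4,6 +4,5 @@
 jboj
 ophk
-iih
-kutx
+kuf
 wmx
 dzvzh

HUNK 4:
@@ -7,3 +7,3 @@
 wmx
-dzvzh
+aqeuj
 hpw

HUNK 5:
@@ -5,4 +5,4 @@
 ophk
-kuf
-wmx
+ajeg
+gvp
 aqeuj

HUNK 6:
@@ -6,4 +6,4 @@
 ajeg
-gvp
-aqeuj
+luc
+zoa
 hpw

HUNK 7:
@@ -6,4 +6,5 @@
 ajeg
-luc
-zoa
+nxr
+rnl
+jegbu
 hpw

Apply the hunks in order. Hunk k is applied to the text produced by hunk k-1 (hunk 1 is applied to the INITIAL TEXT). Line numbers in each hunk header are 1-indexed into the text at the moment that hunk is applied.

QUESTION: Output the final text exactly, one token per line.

Answer: bykc
wxmi
ygn
jboj
ophk
ajeg
nxr
rnl
jegbu
hpw

Derivation:
Hunk 1: at line 3 remove [han,dfduk] add [wxgb] -> 8 lines: bykc wxmi ygn jboj wxgb wmx dzvzh hpw
Hunk 2: at line 3 remove [wxgb] add [ophk,iih,kutx] -> 10 lines: bykc wxmi ygn jboj ophk iih kutx wmx dzvzh hpw
Hunk 3: at line 4 remove [iih,kutx] add [kuf] -> 9 lines: bykc wxmi ygn jboj ophk kuf wmx dzvzh hpw
Hunk 4: at line 7 remove [dzvzh] add [aqeuj] -> 9 lines: bykc wxmi ygn jboj ophk kuf wmx aqeuj hpw
Hunk 5: at line 5 remove [kuf,wmx] add [ajeg,gvp] -> 9 lines: bykc wxmi ygn jboj ophk ajeg gvp aqeuj hpw
Hunk 6: at line 6 remove [gvp,aqeuj] add [luc,zoa] -> 9 lines: bykc wxmi ygn jboj ophk ajeg luc zoa hpw
Hunk 7: at line 6 remove [luc,zoa] add [nxr,rnl,jegbu] -> 10 lines: bykc wxmi ygn jboj ophk ajeg nxr rnl jegbu hpw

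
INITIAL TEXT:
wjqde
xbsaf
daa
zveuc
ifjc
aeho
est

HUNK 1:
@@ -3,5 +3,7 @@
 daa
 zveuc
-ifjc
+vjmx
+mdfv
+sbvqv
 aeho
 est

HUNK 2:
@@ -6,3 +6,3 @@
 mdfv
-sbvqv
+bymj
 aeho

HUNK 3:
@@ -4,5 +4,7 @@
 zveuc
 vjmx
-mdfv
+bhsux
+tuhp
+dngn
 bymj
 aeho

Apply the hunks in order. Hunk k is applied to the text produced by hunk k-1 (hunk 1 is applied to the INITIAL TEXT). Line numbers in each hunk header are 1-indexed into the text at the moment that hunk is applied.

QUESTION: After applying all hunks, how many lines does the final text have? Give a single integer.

Answer: 11

Derivation:
Hunk 1: at line 3 remove [ifjc] add [vjmx,mdfv,sbvqv] -> 9 lines: wjqde xbsaf daa zveuc vjmx mdfv sbvqv aeho est
Hunk 2: at line 6 remove [sbvqv] add [bymj] -> 9 lines: wjqde xbsaf daa zveuc vjmx mdfv bymj aeho est
Hunk 3: at line 4 remove [mdfv] add [bhsux,tuhp,dngn] -> 11 lines: wjqde xbsaf daa zveuc vjmx bhsux tuhp dngn bymj aeho est
Final line count: 11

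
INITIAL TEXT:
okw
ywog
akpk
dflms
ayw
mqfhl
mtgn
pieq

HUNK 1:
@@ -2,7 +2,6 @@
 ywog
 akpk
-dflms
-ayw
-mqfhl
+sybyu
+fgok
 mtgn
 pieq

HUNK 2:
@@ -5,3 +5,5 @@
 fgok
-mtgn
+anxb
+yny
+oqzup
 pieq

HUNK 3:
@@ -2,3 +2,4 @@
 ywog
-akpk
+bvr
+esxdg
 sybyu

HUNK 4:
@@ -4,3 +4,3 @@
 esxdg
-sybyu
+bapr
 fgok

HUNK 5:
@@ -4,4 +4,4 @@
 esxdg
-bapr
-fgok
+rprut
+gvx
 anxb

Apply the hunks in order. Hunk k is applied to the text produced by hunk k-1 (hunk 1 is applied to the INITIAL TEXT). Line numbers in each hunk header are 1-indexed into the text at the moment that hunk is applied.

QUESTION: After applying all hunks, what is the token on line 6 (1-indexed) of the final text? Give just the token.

Answer: gvx

Derivation:
Hunk 1: at line 2 remove [dflms,ayw,mqfhl] add [sybyu,fgok] -> 7 lines: okw ywog akpk sybyu fgok mtgn pieq
Hunk 2: at line 5 remove [mtgn] add [anxb,yny,oqzup] -> 9 lines: okw ywog akpk sybyu fgok anxb yny oqzup pieq
Hunk 3: at line 2 remove [akpk] add [bvr,esxdg] -> 10 lines: okw ywog bvr esxdg sybyu fgok anxb yny oqzup pieq
Hunk 4: at line 4 remove [sybyu] add [bapr] -> 10 lines: okw ywog bvr esxdg bapr fgok anxb yny oqzup pieq
Hunk 5: at line 4 remove [bapr,fgok] add [rprut,gvx] -> 10 lines: okw ywog bvr esxdg rprut gvx anxb yny oqzup pieq
Final line 6: gvx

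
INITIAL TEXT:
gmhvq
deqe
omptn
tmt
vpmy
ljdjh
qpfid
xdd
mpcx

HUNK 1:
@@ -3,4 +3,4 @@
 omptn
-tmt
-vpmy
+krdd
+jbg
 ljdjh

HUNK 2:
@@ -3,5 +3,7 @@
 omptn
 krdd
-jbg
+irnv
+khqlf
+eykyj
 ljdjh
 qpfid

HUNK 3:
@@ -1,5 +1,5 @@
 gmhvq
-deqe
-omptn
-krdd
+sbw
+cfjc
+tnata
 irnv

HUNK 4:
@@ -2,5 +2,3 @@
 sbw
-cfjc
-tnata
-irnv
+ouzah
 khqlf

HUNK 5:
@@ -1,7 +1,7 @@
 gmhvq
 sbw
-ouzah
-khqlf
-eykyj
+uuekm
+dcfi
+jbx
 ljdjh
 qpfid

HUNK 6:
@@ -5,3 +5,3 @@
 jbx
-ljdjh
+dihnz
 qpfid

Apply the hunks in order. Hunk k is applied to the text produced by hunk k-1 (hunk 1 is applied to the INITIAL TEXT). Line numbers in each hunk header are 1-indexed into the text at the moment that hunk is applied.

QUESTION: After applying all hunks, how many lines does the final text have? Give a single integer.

Hunk 1: at line 3 remove [tmt,vpmy] add [krdd,jbg] -> 9 lines: gmhvq deqe omptn krdd jbg ljdjh qpfid xdd mpcx
Hunk 2: at line 3 remove [jbg] add [irnv,khqlf,eykyj] -> 11 lines: gmhvq deqe omptn krdd irnv khqlf eykyj ljdjh qpfid xdd mpcx
Hunk 3: at line 1 remove [deqe,omptn,krdd] add [sbw,cfjc,tnata] -> 11 lines: gmhvq sbw cfjc tnata irnv khqlf eykyj ljdjh qpfid xdd mpcx
Hunk 4: at line 2 remove [cfjc,tnata,irnv] add [ouzah] -> 9 lines: gmhvq sbw ouzah khqlf eykyj ljdjh qpfid xdd mpcx
Hunk 5: at line 1 remove [ouzah,khqlf,eykyj] add [uuekm,dcfi,jbx] -> 9 lines: gmhvq sbw uuekm dcfi jbx ljdjh qpfid xdd mpcx
Hunk 6: at line 5 remove [ljdjh] add [dihnz] -> 9 lines: gmhvq sbw uuekm dcfi jbx dihnz qpfid xdd mpcx
Final line count: 9

Answer: 9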